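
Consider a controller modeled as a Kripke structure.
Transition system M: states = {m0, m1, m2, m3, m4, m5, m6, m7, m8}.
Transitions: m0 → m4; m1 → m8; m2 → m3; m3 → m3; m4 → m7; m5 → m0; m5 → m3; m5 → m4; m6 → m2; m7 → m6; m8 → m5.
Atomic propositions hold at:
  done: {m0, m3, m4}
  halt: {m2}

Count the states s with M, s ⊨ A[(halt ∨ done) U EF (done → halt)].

8

Sat(halt ∨ done) = {m0, m2, m3, m4}
Sat(done → halt) = {m1, m2, m5, m6, m7, m8}
EF (done → halt): least fixpoint, start Z0 = {m1, m2, m5, m6, m7, m8}, add states with some successor in Z. Z1 = {m1, m2, m4, m5, m6, m7, m8}; Z2 = {m0, m1, m2, m4, m5, m6, m7, m8}; fixed.
Sat(EF (done → halt)) = {m0, m1, m2, m4, m5, m6, m7, m8}
A[(halt ∨ done) U EF (done → halt)]: least fixpoint, start Z0 = Sat(EF (done → halt)) = {m0, m1, m2, m4, m5, m6, m7, m8}, add states in Sat(halt ∨ done) with every successor in Z. Already a fixed point.
Sat(A[(halt ∨ done) U EF (done → halt)]) = {m0, m1, m2, m4, m5, m6, m7, m8}
|Sat(A[(halt ∨ done) U EF (done → halt)])| = |{m0, m1, m2, m4, m5, m6, m7, m8}| = 8.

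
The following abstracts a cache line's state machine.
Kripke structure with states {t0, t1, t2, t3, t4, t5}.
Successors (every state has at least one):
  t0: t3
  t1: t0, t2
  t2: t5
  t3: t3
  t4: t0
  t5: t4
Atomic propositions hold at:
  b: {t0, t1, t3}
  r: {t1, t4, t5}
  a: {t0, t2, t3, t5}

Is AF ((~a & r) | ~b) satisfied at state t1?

Sat(~a) = {t1, t4}
Sat(~a & r) = {t1, t4}
Sat(~b) = {t2, t4, t5}
Sat((~a & r) | ~b) = {t1, t2, t4, t5}
AF ((~a & r) | ~b): least fixpoint, start Z0 = {t1, t2, t4, t5}, add states with every successor in Z. Already a fixed point.
Sat(AF ((~a & r) | ~b)) = {t1, t2, t4, t5}
t1 ∈ Sat(AF ((~a & r) | ~b)) = {t1, t2, t4, t5}, so the formula holds at t1.

Yes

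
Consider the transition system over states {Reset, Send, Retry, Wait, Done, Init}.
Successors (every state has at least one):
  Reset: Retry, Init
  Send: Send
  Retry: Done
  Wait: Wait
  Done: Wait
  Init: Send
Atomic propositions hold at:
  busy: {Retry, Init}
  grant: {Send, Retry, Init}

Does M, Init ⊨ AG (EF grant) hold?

EF grant: least fixpoint, start Z0 = {Send, Retry, Init}, add states with some successor in Z. Z1 = {Reset, Send, Retry, Init}; fixed.
Sat(EF grant) = {Reset, Send, Retry, Init}
AG (EF grant): greatest fixpoint, start Z0 = {Reset, Send, Retry, Init}, keep only states in Sat with every successor in Z. Z1 = {Reset, Send, Init}; Z2 = {Send, Init}; fixed.
Sat(AG (EF grant)) = {Send, Init}
Init ∈ Sat(AG (EF grant)) = {Send, Init}, so the formula holds at Init.

Yes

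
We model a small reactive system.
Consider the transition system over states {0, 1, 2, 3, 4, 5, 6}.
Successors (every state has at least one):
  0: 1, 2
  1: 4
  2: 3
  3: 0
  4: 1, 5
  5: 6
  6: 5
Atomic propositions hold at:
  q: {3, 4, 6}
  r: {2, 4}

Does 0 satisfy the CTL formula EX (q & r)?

Sat(q & r) = {4}
Sat(EX (q & r)) = {s : some successor in {4}} = {1}
0 ∉ Sat(EX (q & r)) = {1}, so the formula does not hold at 0.

No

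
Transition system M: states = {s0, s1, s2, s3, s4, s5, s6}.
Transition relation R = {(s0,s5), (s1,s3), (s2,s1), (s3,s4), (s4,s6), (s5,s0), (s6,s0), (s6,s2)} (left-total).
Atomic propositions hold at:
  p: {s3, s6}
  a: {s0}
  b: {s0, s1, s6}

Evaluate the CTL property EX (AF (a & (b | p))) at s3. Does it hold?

No

Sat(b | p) = {s0, s1, s3, s6}
Sat(a & (b | p)) = {s0}
AF (a & (b | p)): least fixpoint, start Z0 = {s0}, add states with every successor in Z. Z1 = {s0, s5}; fixed.
Sat(AF (a & (b | p))) = {s0, s5}
Sat(EX (AF (a & (b | p)))) = {s : some successor in {s0, s5}} = {s0, s5, s6}
s3 ∉ Sat(EX (AF (a & (b | p)))) = {s0, s5, s6}, so the formula does not hold at s3.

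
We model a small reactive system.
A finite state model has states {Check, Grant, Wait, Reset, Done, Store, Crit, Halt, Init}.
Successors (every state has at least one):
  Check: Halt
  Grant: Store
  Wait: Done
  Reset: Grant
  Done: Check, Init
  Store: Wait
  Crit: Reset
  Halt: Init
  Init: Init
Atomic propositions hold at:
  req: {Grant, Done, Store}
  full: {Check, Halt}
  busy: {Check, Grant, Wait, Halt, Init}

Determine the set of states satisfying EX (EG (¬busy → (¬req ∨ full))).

{Check, Done, Halt, Init}

Sat(¬busy) = {Reset, Done, Store, Crit}
Sat(¬req) = {Check, Wait, Reset, Crit, Halt, Init}
Sat(¬req ∨ full) = {Check, Wait, Reset, Crit, Halt, Init}
Sat(¬busy → (¬req ∨ full)) = {Check, Grant, Wait, Reset, Crit, Halt, Init}
EG (¬busy → (¬req ∨ full)): greatest fixpoint, start Z0 = {Check, Grant, Wait, Reset, Crit, Halt, Init}, keep only states in Sat with some successor in Z. Z1 = {Check, Reset, Crit, Halt, Init}; Z2 = {Check, Crit, Halt, Init}; Z3 = {Check, Halt, Init}; fixed.
Sat(EG (¬busy → (¬req ∨ full))) = {Check, Halt, Init}
Sat(EX (EG (¬busy → (¬req ∨ full)))) = {s : some successor in {Check, Halt, Init}} = {Check, Done, Halt, Init}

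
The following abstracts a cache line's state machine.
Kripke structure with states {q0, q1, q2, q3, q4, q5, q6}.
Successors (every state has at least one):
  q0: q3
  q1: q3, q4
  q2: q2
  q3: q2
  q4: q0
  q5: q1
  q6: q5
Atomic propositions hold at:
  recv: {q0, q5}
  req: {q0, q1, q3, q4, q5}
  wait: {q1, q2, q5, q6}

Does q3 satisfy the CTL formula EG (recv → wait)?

Sat(recv → wait) = {q1, q2, q3, q4, q5, q6}
EG (recv → wait): greatest fixpoint, start Z0 = {q1, q2, q3, q4, q5, q6}, keep only states in Sat with some successor in Z. Z1 = {q1, q2, q3, q5, q6}; fixed.
Sat(EG (recv → wait)) = {q1, q2, q3, q5, q6}
q3 ∈ Sat(EG (recv → wait)) = {q1, q2, q3, q5, q6}, so the formula holds at q3.

Yes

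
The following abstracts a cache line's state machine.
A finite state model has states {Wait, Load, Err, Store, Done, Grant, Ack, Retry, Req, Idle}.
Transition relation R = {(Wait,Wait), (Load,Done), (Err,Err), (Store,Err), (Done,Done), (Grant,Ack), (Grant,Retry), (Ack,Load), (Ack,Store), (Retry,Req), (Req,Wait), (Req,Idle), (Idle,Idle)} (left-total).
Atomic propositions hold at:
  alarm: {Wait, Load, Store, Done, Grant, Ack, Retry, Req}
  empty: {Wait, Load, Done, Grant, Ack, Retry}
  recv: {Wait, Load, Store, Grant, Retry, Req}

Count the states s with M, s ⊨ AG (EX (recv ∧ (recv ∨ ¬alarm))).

Sat(¬alarm) = {Err, Idle}
Sat(recv ∨ ¬alarm) = {Wait, Load, Err, Store, Grant, Retry, Req, Idle}
Sat(recv ∧ (recv ∨ ¬alarm)) = {Wait, Load, Store, Grant, Retry, Req}
Sat(EX (recv ∧ (recv ∨ ¬alarm))) = {s : some successor in {Wait, Load, Store, Grant, Retry, Req}} = {Wait, Grant, Ack, Retry, Req}
AG (EX (recv ∧ (recv ∨ ¬alarm))): greatest fixpoint, start Z0 = {Wait, Grant, Ack, Retry, Req}, keep only states in Sat with every successor in Z. Z1 = {Wait, Grant, Retry}; Z2 = {Wait}; fixed.
Sat(AG (EX (recv ∧ (recv ∨ ¬alarm)))) = {Wait}
|Sat(AG (EX (recv ∧ (recv ∨ ¬alarm))))| = |{Wait}| = 1.

1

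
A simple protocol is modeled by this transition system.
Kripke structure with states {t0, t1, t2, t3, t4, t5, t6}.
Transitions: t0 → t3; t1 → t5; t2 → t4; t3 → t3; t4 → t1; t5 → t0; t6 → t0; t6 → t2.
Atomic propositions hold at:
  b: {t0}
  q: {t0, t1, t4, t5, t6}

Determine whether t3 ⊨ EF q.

EF q: least fixpoint, start Z0 = {t0, t1, t4, t5, t6}, add states with some successor in Z. Z1 = {t0, t1, t2, t4, t5, t6}; fixed.
Sat(EF q) = {t0, t1, t2, t4, t5, t6}
t3 ∉ Sat(EF q) = {t0, t1, t2, t4, t5, t6}, so the formula does not hold at t3.

No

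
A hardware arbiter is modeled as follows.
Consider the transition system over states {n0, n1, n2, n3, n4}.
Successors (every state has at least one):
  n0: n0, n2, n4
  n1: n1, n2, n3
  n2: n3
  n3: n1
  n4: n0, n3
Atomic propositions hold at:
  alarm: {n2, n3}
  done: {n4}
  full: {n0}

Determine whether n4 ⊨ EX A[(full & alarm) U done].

No

Sat(full & alarm) = ∅
A[(full & alarm) U done]: least fixpoint, start Z0 = Sat(done) = {n4}, add states in Sat(full & alarm) with every successor in Z. Already a fixed point.
Sat(A[(full & alarm) U done]) = {n4}
Sat(EX A[(full & alarm) U done]) = {s : some successor in {n4}} = {n0}
n4 ∉ Sat(EX A[(full & alarm) U done]) = {n0}, so the formula does not hold at n4.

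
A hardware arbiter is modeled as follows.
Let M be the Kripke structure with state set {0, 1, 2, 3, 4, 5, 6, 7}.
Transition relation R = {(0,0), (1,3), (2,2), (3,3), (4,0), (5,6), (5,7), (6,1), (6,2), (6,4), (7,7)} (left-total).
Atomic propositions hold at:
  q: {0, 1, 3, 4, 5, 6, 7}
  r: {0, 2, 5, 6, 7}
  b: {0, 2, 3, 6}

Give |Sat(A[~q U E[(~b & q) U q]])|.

7

Sat(~q) = {2}
Sat(~b) = {1, 4, 5, 7}
Sat(~b & q) = {1, 4, 5, 7}
E[(~b & q) U q]: least fixpoint, start Z0 = Sat(q) = {0, 1, 3, 4, 5, 6, 7}, add states in Sat(~b & q) with some successor in Z. Already a fixed point.
Sat(E[(~b & q) U q]) = {0, 1, 3, 4, 5, 6, 7}
A[~q U E[(~b & q) U q]]: least fixpoint, start Z0 = Sat(E[(~b & q) U q]) = {0, 1, 3, 4, 5, 6, 7}, add states in Sat(~q) with every successor in Z. Already a fixed point.
Sat(A[~q U E[(~b & q) U q]]) = {0, 1, 3, 4, 5, 6, 7}
|Sat(A[~q U E[(~b & q) U q]])| = |{0, 1, 3, 4, 5, 6, 7}| = 7.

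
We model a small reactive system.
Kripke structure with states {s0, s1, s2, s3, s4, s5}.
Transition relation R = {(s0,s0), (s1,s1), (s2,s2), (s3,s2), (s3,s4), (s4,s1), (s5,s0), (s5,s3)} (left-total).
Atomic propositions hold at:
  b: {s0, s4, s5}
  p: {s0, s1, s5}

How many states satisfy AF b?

AF b: least fixpoint, start Z0 = {s0, s4, s5}, add states with every successor in Z. Already a fixed point.
Sat(AF b) = {s0, s4, s5}
|Sat(AF b)| = |{s0, s4, s5}| = 3.

3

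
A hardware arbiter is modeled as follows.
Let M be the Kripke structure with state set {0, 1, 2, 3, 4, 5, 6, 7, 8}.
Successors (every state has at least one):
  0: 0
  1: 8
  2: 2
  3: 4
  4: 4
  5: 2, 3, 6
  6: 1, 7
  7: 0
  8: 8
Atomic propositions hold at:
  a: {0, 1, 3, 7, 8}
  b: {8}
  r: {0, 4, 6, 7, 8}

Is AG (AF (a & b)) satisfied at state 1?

Sat(a & b) = {8}
AF (a & b): least fixpoint, start Z0 = {8}, add states with every successor in Z. Z1 = {1, 8}; fixed.
Sat(AF (a & b)) = {1, 8}
AG (AF (a & b)): greatest fixpoint, start Z0 = {1, 8}, keep only states in Sat with every successor in Z. Already a fixed point.
Sat(AG (AF (a & b))) = {1, 8}
1 ∈ Sat(AG (AF (a & b))) = {1, 8}, so the formula holds at 1.

Yes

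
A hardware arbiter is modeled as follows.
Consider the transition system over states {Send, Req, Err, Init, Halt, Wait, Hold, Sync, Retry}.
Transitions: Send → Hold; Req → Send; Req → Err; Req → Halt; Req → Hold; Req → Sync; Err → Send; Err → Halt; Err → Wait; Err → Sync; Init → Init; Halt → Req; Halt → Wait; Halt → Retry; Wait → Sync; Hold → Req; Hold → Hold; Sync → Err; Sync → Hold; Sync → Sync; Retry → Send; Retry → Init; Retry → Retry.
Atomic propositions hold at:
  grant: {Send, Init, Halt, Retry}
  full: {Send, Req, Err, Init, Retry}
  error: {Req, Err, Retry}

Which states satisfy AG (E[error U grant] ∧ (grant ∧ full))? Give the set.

E[error U grant]: least fixpoint, start Z0 = Sat(grant) = {Send, Init, Halt, Retry}, add states in Sat(error) with some successor in Z. Z1 = {Send, Req, Err, Init, Halt, Retry}; fixed.
Sat(E[error U grant]) = {Send, Req, Err, Init, Halt, Retry}
Sat(grant ∧ full) = {Send, Init, Retry}
Sat(E[error U grant] ∧ (grant ∧ full)) = {Send, Init, Retry}
AG (E[error U grant] ∧ (grant ∧ full)): greatest fixpoint, start Z0 = {Send, Init, Retry}, keep only states in Sat with every successor in Z. Z1 = {Init, Retry}; Z2 = {Init}; fixed.
Sat(AG (E[error U grant] ∧ (grant ∧ full))) = {Init}

{Init}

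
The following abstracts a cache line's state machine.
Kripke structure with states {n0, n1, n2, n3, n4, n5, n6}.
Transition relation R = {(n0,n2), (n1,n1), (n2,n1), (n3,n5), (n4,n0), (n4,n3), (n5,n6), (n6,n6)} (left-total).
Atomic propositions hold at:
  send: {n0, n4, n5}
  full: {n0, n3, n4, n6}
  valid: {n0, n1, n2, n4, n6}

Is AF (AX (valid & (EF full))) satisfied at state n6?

EF full: least fixpoint, start Z0 = {n0, n3, n4, n6}, add states with some successor in Z. Z1 = {n0, n3, n4, n5, n6}; fixed.
Sat(EF full) = {n0, n3, n4, n5, n6}
Sat(valid & (EF full)) = {n0, n4, n6}
Sat(AX (valid & (EF full))) = {s : every successor in {n0, n4, n6}} = {n5, n6}
AF (AX (valid & (EF full))): least fixpoint, start Z0 = {n5, n6}, add states with every successor in Z. Z1 = {n3, n5, n6}; fixed.
Sat(AF (AX (valid & (EF full)))) = {n3, n5, n6}
n6 ∈ Sat(AF (AX (valid & (EF full)))) = {n3, n5, n6}, so the formula holds at n6.

Yes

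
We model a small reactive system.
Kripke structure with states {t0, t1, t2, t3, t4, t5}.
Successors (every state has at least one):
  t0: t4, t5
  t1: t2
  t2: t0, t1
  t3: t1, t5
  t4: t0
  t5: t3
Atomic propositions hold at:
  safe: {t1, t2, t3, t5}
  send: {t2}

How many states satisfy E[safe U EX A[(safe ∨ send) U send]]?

Sat(safe ∨ send) = {t1, t2, t3, t5}
A[(safe ∨ send) U send]: least fixpoint, start Z0 = Sat(send) = {t2}, add states in Sat(safe ∨ send) with every successor in Z. Z1 = {t1, t2}; fixed.
Sat(A[(safe ∨ send) U send]) = {t1, t2}
Sat(EX A[(safe ∨ send) U send]) = {s : some successor in {t1, t2}} = {t1, t2, t3}
E[safe U EX A[(safe ∨ send) U send]]: least fixpoint, start Z0 = Sat(EX A[(safe ∨ send) U send]) = {t1, t2, t3}, add states in Sat(safe) with some successor in Z. Z1 = {t1, t2, t3, t5}; fixed.
Sat(E[safe U EX A[(safe ∨ send) U send]]) = {t1, t2, t3, t5}
|Sat(E[safe U EX A[(safe ∨ send) U send]])| = |{t1, t2, t3, t5}| = 4.

4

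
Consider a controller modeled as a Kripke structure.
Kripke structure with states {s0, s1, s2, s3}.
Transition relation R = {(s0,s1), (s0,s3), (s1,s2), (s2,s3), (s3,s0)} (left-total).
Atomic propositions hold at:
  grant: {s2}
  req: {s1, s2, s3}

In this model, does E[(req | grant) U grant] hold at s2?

Sat(req | grant) = {s1, s2, s3}
E[(req | grant) U grant]: least fixpoint, start Z0 = Sat(grant) = {s2}, add states in Sat(req | grant) with some successor in Z. Z1 = {s1, s2}; fixed.
Sat(E[(req | grant) U grant]) = {s1, s2}
s2 ∈ Sat(E[(req | grant) U grant]) = {s1, s2}, so the formula holds at s2.

Yes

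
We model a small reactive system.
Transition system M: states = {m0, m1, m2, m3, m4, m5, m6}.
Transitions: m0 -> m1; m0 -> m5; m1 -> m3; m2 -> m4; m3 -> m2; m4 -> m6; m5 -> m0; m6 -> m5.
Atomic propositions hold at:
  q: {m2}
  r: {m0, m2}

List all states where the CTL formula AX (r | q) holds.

Sat(r | q) = {m0, m2}
Sat(AX (r | q)) = {s : every successor in {m0, m2}} = {m3, m5}

{m3, m5}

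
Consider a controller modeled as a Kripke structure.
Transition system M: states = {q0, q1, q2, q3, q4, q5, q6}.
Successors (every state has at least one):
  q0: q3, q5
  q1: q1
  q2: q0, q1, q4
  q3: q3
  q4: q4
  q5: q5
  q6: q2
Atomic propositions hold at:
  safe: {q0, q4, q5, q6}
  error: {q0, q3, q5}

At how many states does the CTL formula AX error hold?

3

Sat(AX error) = {s : every successor in {q0, q3, q5}} = {q0, q3, q5}
|Sat(AX error)| = |{q0, q3, q5}| = 3.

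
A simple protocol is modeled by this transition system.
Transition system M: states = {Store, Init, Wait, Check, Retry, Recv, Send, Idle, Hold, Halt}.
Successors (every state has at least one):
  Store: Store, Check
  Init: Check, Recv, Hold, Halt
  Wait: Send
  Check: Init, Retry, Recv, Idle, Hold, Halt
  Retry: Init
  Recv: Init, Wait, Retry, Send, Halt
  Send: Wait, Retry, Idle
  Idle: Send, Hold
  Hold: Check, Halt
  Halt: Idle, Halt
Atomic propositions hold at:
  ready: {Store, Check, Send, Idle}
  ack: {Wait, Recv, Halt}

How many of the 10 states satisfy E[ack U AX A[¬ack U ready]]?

Sat(¬ack) = {Store, Init, Check, Retry, Send, Idle, Hold}
A[¬ack U ready]: least fixpoint, start Z0 = Sat(ready) = {Store, Check, Send, Idle}, add states in Sat(¬ack) with every successor in Z. Already a fixed point.
Sat(A[¬ack U ready]) = {Store, Check, Send, Idle}
Sat(AX A[¬ack U ready]) = {s : every successor in {Store, Check, Send, Idle}} = {Store, Wait}
E[ack U AX A[¬ack U ready]]: least fixpoint, start Z0 = Sat(AX A[¬ack U ready]) = {Store, Wait}, add states in Sat(ack) with some successor in Z. Z1 = {Store, Wait, Recv}; fixed.
Sat(E[ack U AX A[¬ack U ready]]) = {Store, Wait, Recv}
|Sat(E[ack U AX A[¬ack U ready]])| = |{Store, Wait, Recv}| = 3.

3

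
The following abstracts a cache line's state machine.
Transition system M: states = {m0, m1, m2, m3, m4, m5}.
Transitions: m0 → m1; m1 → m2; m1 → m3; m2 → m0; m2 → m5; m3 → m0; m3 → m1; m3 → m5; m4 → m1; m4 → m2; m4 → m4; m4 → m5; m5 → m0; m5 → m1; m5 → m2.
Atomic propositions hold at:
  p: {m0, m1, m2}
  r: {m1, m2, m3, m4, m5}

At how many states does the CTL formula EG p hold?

3

EG p: greatest fixpoint, start Z0 = {m0, m1, m2}, keep only states in Sat with some successor in Z. Already a fixed point.
Sat(EG p) = {m0, m1, m2}
|Sat(EG p)| = |{m0, m1, m2}| = 3.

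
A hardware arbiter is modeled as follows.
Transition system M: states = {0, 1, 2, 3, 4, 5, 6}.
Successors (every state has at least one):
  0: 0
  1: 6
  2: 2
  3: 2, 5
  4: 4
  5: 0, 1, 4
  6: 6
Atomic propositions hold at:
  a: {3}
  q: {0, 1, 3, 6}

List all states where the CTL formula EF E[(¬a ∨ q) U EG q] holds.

Sat(¬a) = {0, 1, 2, 4, 5, 6}
Sat(¬a ∨ q) = {0, 1, 2, 3, 4, 5, 6}
EG q: greatest fixpoint, start Z0 = {0, 1, 3, 6}, keep only states in Sat with some successor in Z. Z1 = {0, 1, 6}; fixed.
Sat(EG q) = {0, 1, 6}
E[(¬a ∨ q) U EG q]: least fixpoint, start Z0 = Sat(EG q) = {0, 1, 6}, add states in Sat(¬a ∨ q) with some successor in Z. Z1 = {0, 1, 5, 6}; Z2 = {0, 1, 3, 5, 6}; fixed.
Sat(E[(¬a ∨ q) U EG q]) = {0, 1, 3, 5, 6}
EF E[(¬a ∨ q) U EG q]: least fixpoint, start Z0 = {0, 1, 3, 5, 6}, add states with some successor in Z. Already a fixed point.
Sat(EF E[(¬a ∨ q) U EG q]) = {0, 1, 3, 5, 6}

{0, 1, 3, 5, 6}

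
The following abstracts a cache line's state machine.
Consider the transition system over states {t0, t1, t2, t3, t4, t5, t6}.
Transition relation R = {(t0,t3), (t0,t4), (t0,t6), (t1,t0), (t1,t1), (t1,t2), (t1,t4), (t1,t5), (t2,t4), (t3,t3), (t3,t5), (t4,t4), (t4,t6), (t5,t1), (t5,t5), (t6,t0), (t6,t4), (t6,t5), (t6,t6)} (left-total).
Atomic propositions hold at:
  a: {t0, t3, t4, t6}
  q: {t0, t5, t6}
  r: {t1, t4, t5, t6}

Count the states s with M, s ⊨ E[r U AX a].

Sat(AX a) = {s : every successor in {t0, t3, t4, t6}} = {t0, t2, t4}
E[r U AX a]: least fixpoint, start Z0 = Sat(AX a) = {t0, t2, t4}, add states in Sat(r) with some successor in Z. Z1 = {t0, t1, t2, t4, t6}; Z2 = {t0, t1, t2, t4, t5, t6}; fixed.
Sat(E[r U AX a]) = {t0, t1, t2, t4, t5, t6}
|Sat(E[r U AX a])| = |{t0, t1, t2, t4, t5, t6}| = 6.

6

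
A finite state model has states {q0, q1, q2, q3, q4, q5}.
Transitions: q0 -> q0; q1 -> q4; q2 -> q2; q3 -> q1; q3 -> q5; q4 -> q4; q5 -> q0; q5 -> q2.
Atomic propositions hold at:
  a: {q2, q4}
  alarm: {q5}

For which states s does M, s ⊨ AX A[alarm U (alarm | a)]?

{q1, q2, q4}

Sat(alarm | a) = {q2, q4, q5}
A[alarm U (alarm | a)]: least fixpoint, start Z0 = Sat((alarm | a)) = {q2, q4, q5}, add states in Sat(alarm) with every successor in Z. Already a fixed point.
Sat(A[alarm U (alarm | a)]) = {q2, q4, q5}
Sat(AX A[alarm U (alarm | a)]) = {s : every successor in {q2, q4, q5}} = {q1, q2, q4}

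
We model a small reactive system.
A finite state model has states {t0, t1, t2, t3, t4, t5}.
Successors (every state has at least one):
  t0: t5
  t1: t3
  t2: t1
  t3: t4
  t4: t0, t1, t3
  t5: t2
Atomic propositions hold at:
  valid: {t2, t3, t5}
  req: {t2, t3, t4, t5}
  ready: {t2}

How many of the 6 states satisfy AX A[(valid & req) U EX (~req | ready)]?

Sat(valid & req) = {t2, t3, t5}
Sat(~req) = {t0, t1}
Sat(~req | ready) = {t0, t1, t2}
Sat(EX (~req | ready)) = {s : some successor in {t0, t1, t2}} = {t2, t4, t5}
A[(valid & req) U EX (~req | ready)]: least fixpoint, start Z0 = Sat(EX (~req | ready)) = {t2, t4, t5}, add states in Sat(valid & req) with every successor in Z. Z1 = {t2, t3, t4, t5}; fixed.
Sat(A[(valid & req) U EX (~req | ready)]) = {t2, t3, t4, t5}
Sat(AX A[(valid & req) U EX (~req | ready)]) = {s : every successor in {t2, t3, t4, t5}} = {t0, t1, t3, t5}
|Sat(AX A[(valid & req) U EX (~req | ready)])| = |{t0, t1, t3, t5}| = 4.

4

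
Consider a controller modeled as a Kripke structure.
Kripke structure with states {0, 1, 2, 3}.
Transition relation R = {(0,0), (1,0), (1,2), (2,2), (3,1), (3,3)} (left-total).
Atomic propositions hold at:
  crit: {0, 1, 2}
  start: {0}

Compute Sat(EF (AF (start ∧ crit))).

Sat(start ∧ crit) = {0}
AF (start ∧ crit): least fixpoint, start Z0 = {0}, add states with every successor in Z. Already a fixed point.
Sat(AF (start ∧ crit)) = {0}
EF (AF (start ∧ crit)): least fixpoint, start Z0 = {0}, add states with some successor in Z. Z1 = {0, 1}; Z2 = {0, 1, 3}; fixed.
Sat(EF (AF (start ∧ crit))) = {0, 1, 3}

{0, 1, 3}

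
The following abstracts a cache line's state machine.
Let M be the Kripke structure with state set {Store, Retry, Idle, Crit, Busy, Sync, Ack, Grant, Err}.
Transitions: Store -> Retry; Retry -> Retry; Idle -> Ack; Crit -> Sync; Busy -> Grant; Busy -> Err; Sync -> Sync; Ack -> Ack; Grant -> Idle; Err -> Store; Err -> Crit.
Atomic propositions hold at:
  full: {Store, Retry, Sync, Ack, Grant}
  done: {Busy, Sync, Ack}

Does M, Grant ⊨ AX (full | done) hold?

No

Sat(full | done) = {Store, Retry, Busy, Sync, Ack, Grant}
Sat(AX (full | done)) = {s : every successor in {Store, Retry, Busy, Sync, Ack, Grant}} = {Store, Retry, Idle, Crit, Sync, Ack}
Grant ∉ Sat(AX (full | done)) = {Store, Retry, Idle, Crit, Sync, Ack}, so the formula does not hold at Grant.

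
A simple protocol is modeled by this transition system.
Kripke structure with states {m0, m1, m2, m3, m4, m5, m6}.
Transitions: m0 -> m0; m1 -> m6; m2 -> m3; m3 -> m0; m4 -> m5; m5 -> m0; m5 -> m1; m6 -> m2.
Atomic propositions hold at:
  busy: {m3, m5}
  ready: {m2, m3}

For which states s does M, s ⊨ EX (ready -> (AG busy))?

{m0, m1, m3, m4, m5}

AG busy: greatest fixpoint, start Z0 = {m3, m5}, keep only states in Sat with every successor in Z. Z1 = ∅; fixed.
Sat(AG busy) = ∅
Sat(ready -> (AG busy)) = {m0, m1, m4, m5, m6}
Sat(EX (ready -> (AG busy))) = {s : some successor in {m0, m1, m4, m5, m6}} = {m0, m1, m3, m4, m5}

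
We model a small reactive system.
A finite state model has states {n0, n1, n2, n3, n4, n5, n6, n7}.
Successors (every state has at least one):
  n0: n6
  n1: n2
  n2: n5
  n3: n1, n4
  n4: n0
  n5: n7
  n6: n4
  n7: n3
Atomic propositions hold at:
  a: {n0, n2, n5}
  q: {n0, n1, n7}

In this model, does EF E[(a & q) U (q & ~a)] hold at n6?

No

Sat(a & q) = {n0}
Sat(~a) = {n1, n3, n4, n6, n7}
Sat(q & ~a) = {n1, n7}
E[(a & q) U (q & ~a)]: least fixpoint, start Z0 = Sat((q & ~a)) = {n1, n7}, add states in Sat(a & q) with some successor in Z. Already a fixed point.
Sat(E[(a & q) U (q & ~a)]) = {n1, n7}
EF E[(a & q) U (q & ~a)]: least fixpoint, start Z0 = {n1, n7}, add states with some successor in Z. Z1 = {n1, n3, n5, n7}; Z2 = {n1, n2, n3, n5, n7}; fixed.
Sat(EF E[(a & q) U (q & ~a)]) = {n1, n2, n3, n5, n7}
n6 ∉ Sat(EF E[(a & q) U (q & ~a)]) = {n1, n2, n3, n5, n7}, so the formula does not hold at n6.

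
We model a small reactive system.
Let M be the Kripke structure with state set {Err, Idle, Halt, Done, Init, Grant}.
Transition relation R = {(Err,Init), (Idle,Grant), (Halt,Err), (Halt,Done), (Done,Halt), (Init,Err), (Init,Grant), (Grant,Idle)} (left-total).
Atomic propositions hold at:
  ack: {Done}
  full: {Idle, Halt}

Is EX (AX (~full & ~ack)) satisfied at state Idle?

No

Sat(~full) = {Err, Done, Init, Grant}
Sat(~ack) = {Err, Idle, Halt, Init, Grant}
Sat(~full & ~ack) = {Err, Init, Grant}
Sat(AX (~full & ~ack)) = {s : every successor in {Err, Init, Grant}} = {Err, Idle, Init}
Sat(EX (AX (~full & ~ack))) = {s : some successor in {Err, Idle, Init}} = {Err, Halt, Init, Grant}
Idle ∉ Sat(EX (AX (~full & ~ack))) = {Err, Halt, Init, Grant}, so the formula does not hold at Idle.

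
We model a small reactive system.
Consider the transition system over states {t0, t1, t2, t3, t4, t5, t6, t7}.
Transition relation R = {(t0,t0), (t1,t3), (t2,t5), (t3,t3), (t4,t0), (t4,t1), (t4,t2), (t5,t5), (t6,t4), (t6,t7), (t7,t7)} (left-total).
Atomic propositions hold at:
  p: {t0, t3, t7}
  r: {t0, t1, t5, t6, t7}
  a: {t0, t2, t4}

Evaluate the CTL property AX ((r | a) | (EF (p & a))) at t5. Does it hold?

Sat(r | a) = {t0, t1, t2, t4, t5, t6, t7}
Sat(p & a) = {t0}
EF (p & a): least fixpoint, start Z0 = {t0}, add states with some successor in Z. Z1 = {t0, t4}; Z2 = {t0, t4, t6}; fixed.
Sat(EF (p & a)) = {t0, t4, t6}
Sat((r | a) | (EF (p & a))) = {t0, t1, t2, t4, t5, t6, t7}
Sat(AX ((r | a) | (EF (p & a)))) = {s : every successor in {t0, t1, t2, t4, t5, t6, t7}} = {t0, t2, t4, t5, t6, t7}
t5 ∈ Sat(AX ((r | a) | (EF (p & a)))) = {t0, t2, t4, t5, t6, t7}, so the formula holds at t5.

Yes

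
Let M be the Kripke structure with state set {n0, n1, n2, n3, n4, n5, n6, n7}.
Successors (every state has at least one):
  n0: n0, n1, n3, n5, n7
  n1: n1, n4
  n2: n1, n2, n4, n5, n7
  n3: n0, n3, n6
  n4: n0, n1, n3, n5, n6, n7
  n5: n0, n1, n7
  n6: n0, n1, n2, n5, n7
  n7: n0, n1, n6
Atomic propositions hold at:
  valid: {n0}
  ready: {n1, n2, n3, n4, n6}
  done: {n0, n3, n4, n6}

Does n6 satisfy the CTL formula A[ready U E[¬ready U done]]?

Yes

Sat(¬ready) = {n0, n5, n7}
E[¬ready U done]: least fixpoint, start Z0 = Sat(done) = {n0, n3, n4, n6}, add states in Sat(¬ready) with some successor in Z. Z1 = {n0, n3, n4, n5, n6, n7}; fixed.
Sat(E[¬ready U done]) = {n0, n3, n4, n5, n6, n7}
A[ready U E[¬ready U done]]: least fixpoint, start Z0 = Sat(E[¬ready U done]) = {n0, n3, n4, n5, n6, n7}, add states in Sat(ready) with every successor in Z. Already a fixed point.
Sat(A[ready U E[¬ready U done]]) = {n0, n3, n4, n5, n6, n7}
n6 ∈ Sat(A[ready U E[¬ready U done]]) = {n0, n3, n4, n5, n6, n7}, so the formula holds at n6.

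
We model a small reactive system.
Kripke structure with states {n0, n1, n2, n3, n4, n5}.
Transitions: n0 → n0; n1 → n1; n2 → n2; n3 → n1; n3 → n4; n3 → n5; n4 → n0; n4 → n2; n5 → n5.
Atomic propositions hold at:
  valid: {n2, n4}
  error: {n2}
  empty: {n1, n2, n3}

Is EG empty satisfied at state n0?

EG empty: greatest fixpoint, start Z0 = {n1, n2, n3}, keep only states in Sat with some successor in Z. Already a fixed point.
Sat(EG empty) = {n1, n2, n3}
n0 ∉ Sat(EG empty) = {n1, n2, n3}, so the formula does not hold at n0.

No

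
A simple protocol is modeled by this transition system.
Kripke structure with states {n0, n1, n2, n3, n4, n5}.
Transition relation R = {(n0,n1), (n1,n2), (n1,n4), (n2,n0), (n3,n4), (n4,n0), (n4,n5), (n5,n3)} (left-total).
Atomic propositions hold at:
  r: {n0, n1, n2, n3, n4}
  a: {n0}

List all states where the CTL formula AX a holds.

{n2}

Sat(AX a) = {s : every successor in {n0}} = {n2}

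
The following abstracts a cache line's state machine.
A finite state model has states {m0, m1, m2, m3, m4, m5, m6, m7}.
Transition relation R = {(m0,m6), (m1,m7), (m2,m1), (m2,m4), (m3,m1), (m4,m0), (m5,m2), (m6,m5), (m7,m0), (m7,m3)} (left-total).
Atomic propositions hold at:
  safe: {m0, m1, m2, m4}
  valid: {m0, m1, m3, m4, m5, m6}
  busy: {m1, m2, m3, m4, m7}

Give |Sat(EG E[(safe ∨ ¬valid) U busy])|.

Sat(¬valid) = {m2, m7}
Sat(safe ∨ ¬valid) = {m0, m1, m2, m4, m7}
E[(safe ∨ ¬valid) U busy]: least fixpoint, start Z0 = Sat(busy) = {m1, m2, m3, m4, m7}, add states in Sat(safe ∨ ¬valid) with some successor in Z. Already a fixed point.
Sat(E[(safe ∨ ¬valid) U busy]) = {m1, m2, m3, m4, m7}
EG E[(safe ∨ ¬valid) U busy]: greatest fixpoint, start Z0 = {m1, m2, m3, m4, m7}, keep only states in Sat with some successor in Z. Z1 = {m1, m2, m3, m7}; fixed.
Sat(EG E[(safe ∨ ¬valid) U busy]) = {m1, m2, m3, m7}
|Sat(EG E[(safe ∨ ¬valid) U busy])| = |{m1, m2, m3, m7}| = 4.

4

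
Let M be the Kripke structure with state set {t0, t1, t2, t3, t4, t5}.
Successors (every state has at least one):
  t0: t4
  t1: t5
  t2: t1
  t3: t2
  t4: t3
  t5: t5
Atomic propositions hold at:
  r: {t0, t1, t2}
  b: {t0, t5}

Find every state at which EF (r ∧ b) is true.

{t0}

Sat(r ∧ b) = {t0}
EF (r ∧ b): least fixpoint, start Z0 = {t0}, add states with some successor in Z. Already a fixed point.
Sat(EF (r ∧ b)) = {t0}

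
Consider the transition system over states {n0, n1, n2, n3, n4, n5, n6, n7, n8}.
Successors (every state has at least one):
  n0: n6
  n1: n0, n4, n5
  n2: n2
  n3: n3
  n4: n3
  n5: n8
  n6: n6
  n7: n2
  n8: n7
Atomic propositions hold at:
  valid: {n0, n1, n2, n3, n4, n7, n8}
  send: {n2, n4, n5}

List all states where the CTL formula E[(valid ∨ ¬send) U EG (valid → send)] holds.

{n0, n1, n2, n6, n7, n8}

Sat(¬send) = {n0, n1, n3, n6, n7, n8}
Sat(valid ∨ ¬send) = {n0, n1, n2, n3, n4, n6, n7, n8}
Sat(valid → send) = {n2, n4, n5, n6}
EG (valid → send): greatest fixpoint, start Z0 = {n2, n4, n5, n6}, keep only states in Sat with some successor in Z. Z1 = {n2, n6}; fixed.
Sat(EG (valid → send)) = {n2, n6}
E[(valid ∨ ¬send) U EG (valid → send)]: least fixpoint, start Z0 = Sat(EG (valid → send)) = {n2, n6}, add states in Sat(valid ∨ ¬send) with some successor in Z. Z1 = {n0, n2, n6, n7}; Z2 = {n0, n1, n2, n6, n7, n8}; fixed.
Sat(E[(valid ∨ ¬send) U EG (valid → send)]) = {n0, n1, n2, n6, n7, n8}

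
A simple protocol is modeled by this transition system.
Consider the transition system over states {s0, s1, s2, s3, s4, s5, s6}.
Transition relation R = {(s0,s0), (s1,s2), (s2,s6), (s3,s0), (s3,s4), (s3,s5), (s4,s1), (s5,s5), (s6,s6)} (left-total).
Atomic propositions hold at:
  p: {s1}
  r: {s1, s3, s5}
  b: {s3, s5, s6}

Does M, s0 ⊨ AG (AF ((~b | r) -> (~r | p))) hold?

Sat(~b) = {s0, s1, s2, s4}
Sat(~b | r) = {s0, s1, s2, s3, s4, s5}
Sat(~r) = {s0, s2, s4, s6}
Sat(~r | p) = {s0, s1, s2, s4, s6}
Sat((~b | r) -> (~r | p)) = {s0, s1, s2, s4, s6}
AF ((~b | r) -> (~r | p)): least fixpoint, start Z0 = {s0, s1, s2, s4, s6}, add states with every successor in Z. Already a fixed point.
Sat(AF ((~b | r) -> (~r | p))) = {s0, s1, s2, s4, s6}
AG (AF ((~b | r) -> (~r | p))): greatest fixpoint, start Z0 = {s0, s1, s2, s4, s6}, keep only states in Sat with every successor in Z. Already a fixed point.
Sat(AG (AF ((~b | r) -> (~r | p)))) = {s0, s1, s2, s4, s6}
s0 ∈ Sat(AG (AF ((~b | r) -> (~r | p)))) = {s0, s1, s2, s4, s6}, so the formula holds at s0.

Yes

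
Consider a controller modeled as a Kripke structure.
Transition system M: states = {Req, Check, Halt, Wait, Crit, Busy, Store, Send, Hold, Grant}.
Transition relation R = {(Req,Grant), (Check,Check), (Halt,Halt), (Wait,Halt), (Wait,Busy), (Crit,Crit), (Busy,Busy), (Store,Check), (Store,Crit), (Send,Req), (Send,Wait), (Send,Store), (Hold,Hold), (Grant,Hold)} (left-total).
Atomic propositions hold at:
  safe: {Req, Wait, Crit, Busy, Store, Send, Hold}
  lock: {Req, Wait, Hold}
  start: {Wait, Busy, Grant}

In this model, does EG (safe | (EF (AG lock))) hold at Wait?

Yes

AG lock: greatest fixpoint, start Z0 = {Req, Wait, Hold}, keep only states in Sat with every successor in Z. Z1 = {Hold}; fixed.
Sat(AG lock) = {Hold}
EF (AG lock): least fixpoint, start Z0 = {Hold}, add states with some successor in Z. Z1 = {Hold, Grant}; Z2 = {Req, Hold, Grant}; Z3 = {Req, Send, Hold, Grant}; fixed.
Sat(EF (AG lock)) = {Req, Send, Hold, Grant}
Sat(safe | (EF (AG lock))) = {Req, Wait, Crit, Busy, Store, Send, Hold, Grant}
EG (safe | (EF (AG lock))): greatest fixpoint, start Z0 = {Req, Wait, Crit, Busy, Store, Send, Hold, Grant}, keep only states in Sat with some successor in Z. Already a fixed point.
Sat(EG (safe | (EF (AG lock)))) = {Req, Wait, Crit, Busy, Store, Send, Hold, Grant}
Wait ∈ Sat(EG (safe | (EF (AG lock)))) = {Req, Wait, Crit, Busy, Store, Send, Hold, Grant}, so the formula holds at Wait.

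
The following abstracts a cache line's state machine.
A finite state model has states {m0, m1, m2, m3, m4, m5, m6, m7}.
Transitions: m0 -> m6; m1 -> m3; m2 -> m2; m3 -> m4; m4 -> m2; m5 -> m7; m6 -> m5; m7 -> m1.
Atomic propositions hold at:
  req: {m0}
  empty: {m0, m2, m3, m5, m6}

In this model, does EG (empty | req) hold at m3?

No

Sat(empty | req) = {m0, m2, m3, m5, m6}
EG (empty | req): greatest fixpoint, start Z0 = {m0, m2, m3, m5, m6}, keep only states in Sat with some successor in Z. Z1 = {m0, m2, m6}; Z2 = {m0, m2}; Z3 = {m2}; fixed.
Sat(EG (empty | req)) = {m2}
m3 ∉ Sat(EG (empty | req)) = {m2}, so the formula does not hold at m3.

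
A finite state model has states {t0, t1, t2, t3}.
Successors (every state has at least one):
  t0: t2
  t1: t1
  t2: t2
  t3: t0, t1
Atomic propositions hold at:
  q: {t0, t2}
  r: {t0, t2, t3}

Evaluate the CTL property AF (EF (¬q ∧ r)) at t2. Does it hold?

Sat(¬q) = {t1, t3}
Sat(¬q ∧ r) = {t3}
EF (¬q ∧ r): least fixpoint, start Z0 = {t3}, add states with some successor in Z. Already a fixed point.
Sat(EF (¬q ∧ r)) = {t3}
AF (EF (¬q ∧ r)): least fixpoint, start Z0 = {t3}, add states with every successor in Z. Already a fixed point.
Sat(AF (EF (¬q ∧ r))) = {t3}
t2 ∉ Sat(AF (EF (¬q ∧ r))) = {t3}, so the formula does not hold at t2.

No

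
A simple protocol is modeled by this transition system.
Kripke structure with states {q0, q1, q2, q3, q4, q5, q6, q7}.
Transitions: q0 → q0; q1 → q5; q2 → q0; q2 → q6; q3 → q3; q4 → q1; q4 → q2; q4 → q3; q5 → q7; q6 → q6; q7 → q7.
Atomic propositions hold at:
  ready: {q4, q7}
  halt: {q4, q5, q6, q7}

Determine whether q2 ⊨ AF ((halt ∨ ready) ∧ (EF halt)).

Sat(halt ∨ ready) = {q4, q5, q6, q7}
EF halt: least fixpoint, start Z0 = {q4, q5, q6, q7}, add states with some successor in Z. Z1 = {q1, q2, q4, q5, q6, q7}; fixed.
Sat(EF halt) = {q1, q2, q4, q5, q6, q7}
Sat((halt ∨ ready) ∧ (EF halt)) = {q4, q5, q6, q7}
AF ((halt ∨ ready) ∧ (EF halt)): least fixpoint, start Z0 = {q4, q5, q6, q7}, add states with every successor in Z. Z1 = {q1, q4, q5, q6, q7}; fixed.
Sat(AF ((halt ∨ ready) ∧ (EF halt))) = {q1, q4, q5, q6, q7}
q2 ∉ Sat(AF ((halt ∨ ready) ∧ (EF halt))) = {q1, q4, q5, q6, q7}, so the formula does not hold at q2.

No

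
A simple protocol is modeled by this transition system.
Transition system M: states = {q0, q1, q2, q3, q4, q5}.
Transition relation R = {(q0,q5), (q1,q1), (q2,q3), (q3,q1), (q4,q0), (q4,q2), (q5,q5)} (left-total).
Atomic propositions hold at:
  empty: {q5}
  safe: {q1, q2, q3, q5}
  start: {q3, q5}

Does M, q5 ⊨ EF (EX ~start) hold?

Sat(~start) = {q0, q1, q2, q4}
Sat(EX ~start) = {s : some successor in {q0, q1, q2, q4}} = {q1, q3, q4}
EF (EX ~start): least fixpoint, start Z0 = {q1, q3, q4}, add states with some successor in Z. Z1 = {q1, q2, q3, q4}; fixed.
Sat(EF (EX ~start)) = {q1, q2, q3, q4}
q5 ∉ Sat(EF (EX ~start)) = {q1, q2, q3, q4}, so the formula does not hold at q5.

No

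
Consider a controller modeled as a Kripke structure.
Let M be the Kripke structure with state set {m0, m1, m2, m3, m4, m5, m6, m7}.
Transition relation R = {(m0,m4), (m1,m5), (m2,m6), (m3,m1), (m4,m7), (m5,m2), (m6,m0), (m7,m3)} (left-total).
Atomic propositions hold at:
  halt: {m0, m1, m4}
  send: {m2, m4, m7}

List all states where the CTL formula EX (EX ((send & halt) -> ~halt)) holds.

Sat(send & halt) = {m4}
Sat(~halt) = {m2, m3, m5, m6, m7}
Sat((send & halt) -> ~halt) = {m0, m1, m2, m3, m5, m6, m7}
Sat(EX ((send & halt) -> ~halt)) = {s : some successor in {m0, m1, m2, m3, m5, m6, m7}} = {m1, m2, m3, m4, m5, m6, m7}
Sat(EX (EX ((send & halt) -> ~halt))) = {s : some successor in {m1, m2, m3, m4, m5, m6, m7}} = {m0, m1, m2, m3, m4, m5, m7}

{m0, m1, m2, m3, m4, m5, m7}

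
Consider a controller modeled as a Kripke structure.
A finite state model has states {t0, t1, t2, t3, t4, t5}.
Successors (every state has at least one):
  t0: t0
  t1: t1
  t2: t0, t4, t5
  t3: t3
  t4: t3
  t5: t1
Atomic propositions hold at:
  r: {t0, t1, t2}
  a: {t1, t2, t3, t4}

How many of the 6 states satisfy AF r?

AF r: least fixpoint, start Z0 = {t0, t1, t2}, add states with every successor in Z. Z1 = {t0, t1, t2, t5}; fixed.
Sat(AF r) = {t0, t1, t2, t5}
|Sat(AF r)| = |{t0, t1, t2, t5}| = 4.

4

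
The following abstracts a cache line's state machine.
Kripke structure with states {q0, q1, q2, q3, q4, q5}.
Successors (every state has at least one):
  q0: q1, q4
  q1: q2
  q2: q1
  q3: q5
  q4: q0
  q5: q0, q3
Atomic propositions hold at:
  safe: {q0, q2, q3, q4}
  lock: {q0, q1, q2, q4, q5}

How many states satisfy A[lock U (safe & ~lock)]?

1

Sat(~lock) = {q3}
Sat(safe & ~lock) = {q3}
A[lock U (safe & ~lock)]: least fixpoint, start Z0 = Sat((safe & ~lock)) = {q3}, add states in Sat(lock) with every successor in Z. Already a fixed point.
Sat(A[lock U (safe & ~lock)]) = {q3}
|Sat(A[lock U (safe & ~lock)])| = |{q3}| = 1.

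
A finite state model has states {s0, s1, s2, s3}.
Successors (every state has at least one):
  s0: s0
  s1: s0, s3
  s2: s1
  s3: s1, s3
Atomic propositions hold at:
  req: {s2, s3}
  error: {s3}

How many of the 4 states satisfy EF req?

EF req: least fixpoint, start Z0 = {s2, s3}, add states with some successor in Z. Z1 = {s1, s2, s3}; fixed.
Sat(EF req) = {s1, s2, s3}
|Sat(EF req)| = |{s1, s2, s3}| = 3.

3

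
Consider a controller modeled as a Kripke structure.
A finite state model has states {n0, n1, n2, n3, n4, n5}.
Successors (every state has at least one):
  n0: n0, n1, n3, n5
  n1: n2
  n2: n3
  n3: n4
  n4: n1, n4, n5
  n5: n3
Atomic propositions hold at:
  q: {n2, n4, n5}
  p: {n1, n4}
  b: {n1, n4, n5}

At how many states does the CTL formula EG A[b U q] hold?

A[b U q]: least fixpoint, start Z0 = Sat(q) = {n2, n4, n5}, add states in Sat(b) with every successor in Z. Z1 = {n1, n2, n4, n5}; fixed.
Sat(A[b U q]) = {n1, n2, n4, n5}
EG A[b U q]: greatest fixpoint, start Z0 = {n1, n2, n4, n5}, keep only states in Sat with some successor in Z. Z1 = {n1, n4}; Z2 = {n4}; fixed.
Sat(EG A[b U q]) = {n4}
|Sat(EG A[b U q])| = |{n4}| = 1.

1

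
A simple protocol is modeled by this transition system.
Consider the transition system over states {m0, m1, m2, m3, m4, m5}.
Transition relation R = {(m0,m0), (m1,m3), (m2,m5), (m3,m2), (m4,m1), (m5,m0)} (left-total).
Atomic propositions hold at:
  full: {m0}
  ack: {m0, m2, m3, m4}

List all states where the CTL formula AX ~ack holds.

{m2, m4}

Sat(~ack) = {m1, m5}
Sat(AX ~ack) = {s : every successor in {m1, m5}} = {m2, m4}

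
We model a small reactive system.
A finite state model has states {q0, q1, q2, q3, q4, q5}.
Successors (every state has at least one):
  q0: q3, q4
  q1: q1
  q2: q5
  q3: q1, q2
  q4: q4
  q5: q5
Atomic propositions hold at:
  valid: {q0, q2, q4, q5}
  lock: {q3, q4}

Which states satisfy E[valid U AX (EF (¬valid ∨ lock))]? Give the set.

{q0, q1, q4}

Sat(¬valid) = {q1, q3}
Sat(¬valid ∨ lock) = {q1, q3, q4}
EF (¬valid ∨ lock): least fixpoint, start Z0 = {q1, q3, q4}, add states with some successor in Z. Z1 = {q0, q1, q3, q4}; fixed.
Sat(EF (¬valid ∨ lock)) = {q0, q1, q3, q4}
Sat(AX (EF (¬valid ∨ lock))) = {s : every successor in {q0, q1, q3, q4}} = {q0, q1, q4}
E[valid U AX (EF (¬valid ∨ lock))]: least fixpoint, start Z0 = Sat(AX (EF (¬valid ∨ lock))) = {q0, q1, q4}, add states in Sat(valid) with some successor in Z. Already a fixed point.
Sat(E[valid U AX (EF (¬valid ∨ lock))]) = {q0, q1, q4}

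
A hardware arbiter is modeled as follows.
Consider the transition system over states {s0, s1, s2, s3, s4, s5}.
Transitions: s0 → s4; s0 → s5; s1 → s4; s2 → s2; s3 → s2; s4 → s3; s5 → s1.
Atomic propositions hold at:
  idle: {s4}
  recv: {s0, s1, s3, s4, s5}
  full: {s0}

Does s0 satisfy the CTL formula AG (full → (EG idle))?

EG idle: greatest fixpoint, start Z0 = {s4}, keep only states in Sat with some successor in Z. Z1 = ∅; fixed.
Sat(EG idle) = ∅
Sat(full → (EG idle)) = {s1, s2, s3, s4, s5}
AG (full → (EG idle)): greatest fixpoint, start Z0 = {s1, s2, s3, s4, s5}, keep only states in Sat with every successor in Z. Already a fixed point.
Sat(AG (full → (EG idle))) = {s1, s2, s3, s4, s5}
s0 ∉ Sat(AG (full → (EG idle))) = {s1, s2, s3, s4, s5}, so the formula does not hold at s0.

No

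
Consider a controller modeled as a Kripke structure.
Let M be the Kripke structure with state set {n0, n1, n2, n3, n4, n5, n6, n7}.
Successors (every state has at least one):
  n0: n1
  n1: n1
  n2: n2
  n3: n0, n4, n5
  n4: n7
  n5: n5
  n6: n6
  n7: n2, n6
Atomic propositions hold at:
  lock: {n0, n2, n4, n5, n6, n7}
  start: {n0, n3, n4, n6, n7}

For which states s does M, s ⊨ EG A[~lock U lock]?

Sat(~lock) = {n1, n3}
A[~lock U lock]: least fixpoint, start Z0 = Sat(lock) = {n0, n2, n4, n5, n6, n7}, add states in Sat(~lock) with every successor in Z. Z1 = {n0, n2, n3, n4, n5, n6, n7}; fixed.
Sat(A[~lock U lock]) = {n0, n2, n3, n4, n5, n6, n7}
EG A[~lock U lock]: greatest fixpoint, start Z0 = {n0, n2, n3, n4, n5, n6, n7}, keep only states in Sat with some successor in Z. Z1 = {n2, n3, n4, n5, n6, n7}; fixed.
Sat(EG A[~lock U lock]) = {n2, n3, n4, n5, n6, n7}

{n2, n3, n4, n5, n6, n7}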